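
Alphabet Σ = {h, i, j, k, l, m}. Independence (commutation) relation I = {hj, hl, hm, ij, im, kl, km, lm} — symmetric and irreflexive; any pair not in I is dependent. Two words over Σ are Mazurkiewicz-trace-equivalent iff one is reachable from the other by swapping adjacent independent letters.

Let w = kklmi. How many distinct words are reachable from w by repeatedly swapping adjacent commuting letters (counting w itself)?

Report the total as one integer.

piece 0:k — minimal
piece 1:k rests on {0:k}
piece 2:l — minimal
piece 3:m — minimal
piece 4:i rests on {1:k, 2:l}
minimal pieces: {0:k, 2:l, 3:m}
ways to finish when only these pieces remain (= sum over removing one remaining piece with nothing left below it):
  1 left: {3}→1  {4}→1
  2 left: {1,4}→1  {2,4}→1  {3,4}→2
  3 left: {0,1,4}→1  {1,2,4}→2  {1,3,4}→3  {2,3,4}→3
  placing 0:k first → 8 extensions
  placing 2:l first → 4 extensions
  placing 3:m first → 3 extensions
total linear extensions = 15

15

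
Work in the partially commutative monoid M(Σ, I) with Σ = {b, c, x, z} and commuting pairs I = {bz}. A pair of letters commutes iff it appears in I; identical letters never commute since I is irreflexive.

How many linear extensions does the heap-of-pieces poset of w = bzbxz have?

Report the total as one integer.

3

drop 0:b onto floor
drop 1:z onto floor
drop 2:b onto {0:b}
drop 3:x onto {1:z, 2:b}
drop 4:z onto {3:x}
ground layer = {0:b, 1:z}
drop-orders for the pieces not yet dropped (sum over which currently-grounded one goes next):
  1 to go: {4} 1
  2 to go: {3,4} 1
  3 to go: {1,3,4} 1  {2,3,4} 1
  if 0:b drops first: 2 orders
  if 1:z drops first: 1 orders
heap linearizations: 3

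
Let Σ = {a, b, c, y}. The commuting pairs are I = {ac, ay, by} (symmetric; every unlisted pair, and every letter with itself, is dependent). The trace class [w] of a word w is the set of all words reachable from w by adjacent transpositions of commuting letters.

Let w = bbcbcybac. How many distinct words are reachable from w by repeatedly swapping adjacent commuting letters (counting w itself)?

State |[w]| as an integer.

5

0(b) covers ∅
1(b) covers 0:b
2(c) covers 1:b
3(b) covers 2:c
4(c) covers 3:b
5(y) covers 4:c
6(b) covers 4:c
7(a) covers 6:b
8(c) covers 5:y, 6:b
floor of heap: 0:b
completions by unplaced set U, small U first (add the entries for U minus each lowest piece of U):
  |U|=1: {7}:1  {8}:1
  |U|=2: {5,8}:1  {7,8}:2
  |U|=3: {5,7,8}:3  {6,7,8}:2
  |U|=4: {5,6,7,8}:5
  |U|=5: {4,5,6,7,8}:5
  |U|=6: {3,4,5,6,7,8}:5
  |U|=7: {2,3,4,5,6,7,8}:5
  start at 0(b): 5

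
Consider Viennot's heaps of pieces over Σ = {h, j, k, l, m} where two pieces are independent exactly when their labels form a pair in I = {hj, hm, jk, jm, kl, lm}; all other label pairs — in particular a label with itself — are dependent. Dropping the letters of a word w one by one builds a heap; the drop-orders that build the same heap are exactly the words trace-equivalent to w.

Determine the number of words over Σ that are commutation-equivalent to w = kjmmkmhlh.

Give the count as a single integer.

26

0(k) covers ∅
1(j) covers ∅
2(m) covers 0:k
3(m) covers 2:m
4(k) covers 3:m
5(m) covers 4:k
6(h) covers 4:k
7(l) covers 1:j, 6:h
8(h) covers 7:l
floor of heap: 0:k, 1:j
completions by unplaced set U, small U first (add the entries for U minus each lowest piece of U):
  |U|=1: {5}:1  {8}:1
  |U|=2: {5,8}:2  {7,8}:1
  |U|=3: {1,7,8}:1  {5,7,8}:3  {6,7,8}:1
  |U|=4: {1,5,7,8}:4  {1,6,7,8}:2  {5,6,7,8}:4
  |U|=5: {1,5,6,7,8}:10  {4,5,6,7,8}:4
  |U|=6: {1,4,5,6,7,8}:14  {3,4,5,6,7,8}:4
  |U|=7: {1,3,4,5,6,7,8}:18  {2,3,4,5,6,7,8}:4
  start at 0(k): 22
  start at 1(j): 4
sum over floor = 26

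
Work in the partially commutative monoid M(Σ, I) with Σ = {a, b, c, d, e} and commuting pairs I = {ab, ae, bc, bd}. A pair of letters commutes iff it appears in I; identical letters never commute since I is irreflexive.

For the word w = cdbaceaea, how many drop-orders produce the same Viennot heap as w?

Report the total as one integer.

piece 0:c — minimal
piece 1:d rests on {0:c}
piece 2:b — minimal
piece 3:a rests on {1:d}
piece 4:c rests on {3:a}
piece 5:e rests on {2:b, 4:c}
piece 6:a rests on {4:c}
piece 7:e rests on {5:e}
piece 8:a rests on {6:a}
minimal pieces: {0:c, 2:b}
ways to finish when only these pieces remain (= sum over removing one remaining piece with nothing left below it):
  1 left: {7}→1  {8}→1
  2 left: {5,7}→1  {6,8}→1  {7,8}→2
  3 left: {2,5,7}→1  {5,7,8}→3  {6,7,8}→3
  4 left: {2,5,7,8}→4  {5,6,7,8}→6
  5 left: {2,5,6,7,8}→10  {4,5,6,7,8}→6
  6 left: {2,4,5,6,7,8}→16  {3,4,5,6,7,8}→6
  7 left: {1,3,4,5,6,7,8}→6  {2,3,4,5,6,7,8}→22
  placing 0:c first → 28 extensions
  placing 2:b first → 6 extensions
total linear extensions = 34

34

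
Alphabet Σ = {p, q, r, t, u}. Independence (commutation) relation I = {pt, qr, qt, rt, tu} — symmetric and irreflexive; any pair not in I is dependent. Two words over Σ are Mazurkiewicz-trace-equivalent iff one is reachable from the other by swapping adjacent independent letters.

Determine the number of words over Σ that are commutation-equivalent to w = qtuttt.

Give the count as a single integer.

0(q) covers ∅
1(t) covers ∅
2(u) covers 0:q
3(t) covers 1:t
4(t) covers 3:t
5(t) covers 4:t
floor of heap: 0:q, 1:t
completions by unplaced set U, small U first (add the entries for U minus each lowest piece of U):
  |U|=1: {2}:1  {5}:1
  |U|=2: {0,2}:1  {2,5}:2  {4,5}:1
  |U|=3: {0,2,5}:3  {2,4,5}:3  {3,4,5}:1
  |U|=4: {0,2,4,5}:6  {1,3,4,5}:1  {2,3,4,5}:4
  start at 0(q): 5
  start at 1(t): 10
sum over floor = 15

15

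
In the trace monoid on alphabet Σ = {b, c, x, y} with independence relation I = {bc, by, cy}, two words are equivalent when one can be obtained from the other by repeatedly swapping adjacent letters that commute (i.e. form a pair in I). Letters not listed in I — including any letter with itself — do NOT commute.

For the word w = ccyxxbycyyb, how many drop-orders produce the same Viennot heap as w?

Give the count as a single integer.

#0=c has no predecessor
#1=c depends on [0:c]
#2=y has no predecessor
#3=x depends on [1:c, 2:y]
#4=x depends on [3:x]
#5=b depends on [4:x]
#6=y depends on [4:x]
#7=c depends on [4:x]
#8=y depends on [6:y]
#9=y depends on [8:y]
#10=b depends on [5:b]
sources: [0:c, 2:y]
N(rest) = Σ N(rest − s) over sources s of rest; N(one piece) = 1:
  size 1 → [7]=1  [9]=1  [10]=1
  size 2 → [5,10]=1  [7,9]=2  [7,10]=2  [8,9]=1  [9,10]=2
  size 3 → [5,7,10]=3  [5,9,10]=3  [6,8,9]=1  [7,8,9]=3  [7,9,10]=6  [8,9,10]=3
  size 4 → [5,7,9,10]=12  [5,8,9,10]=6  [6,7,8,9]=4  [6,8,9,10]=4  [7,8,9,10]=12
  size 5 → [5,6,8,9,10]=10  [5,7,8,9,10]=30  [6,7,8,9,10]=20
  size 6 → [5,6,7,8,9,10]=60
  size 7 → [4,5,6,7,8,9,10]=60
  size 8 → [3,4,5,6,7,8,9,10]=60
  size 9 → [1,3,4,5,6,7,8,9,10]=60  [2,3,4,5,6,7,8,9,10]=60
  first=0(c) contributes 120
  first=2(y) contributes 60
|[w]| = 180

180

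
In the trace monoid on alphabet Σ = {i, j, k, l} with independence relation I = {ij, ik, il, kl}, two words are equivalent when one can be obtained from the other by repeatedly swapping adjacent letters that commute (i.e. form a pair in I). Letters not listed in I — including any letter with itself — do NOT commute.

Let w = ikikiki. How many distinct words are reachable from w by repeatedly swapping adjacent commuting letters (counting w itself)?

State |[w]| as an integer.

0(i) covers ∅
1(k) covers ∅
2(i) covers 0:i
3(k) covers 1:k
4(i) covers 2:i
5(k) covers 3:k
6(i) covers 4:i
floor of heap: 0:i, 1:k
completions by unplaced set U, small U first (add the entries for U minus each lowest piece of U):
  |U|=1: {5}:1  {6}:1
  |U|=2: {3,5}:1  {4,6}:1  {5,6}:2
  |U|=3: {1,3,5}:1  {2,4,6}:1  {3,5,6}:3  {4,5,6}:3
  |U|=4: {0,2,4,6}:1  {1,3,5,6}:4  {2,4,5,6}:4  {3,4,5,6}:6
  |U|=5: {0,2,4,5,6}:5  {1,3,4,5,6}:10  {2,3,4,5,6}:10
  start at 0(i): 20
  start at 1(k): 15
sum over floor = 35

35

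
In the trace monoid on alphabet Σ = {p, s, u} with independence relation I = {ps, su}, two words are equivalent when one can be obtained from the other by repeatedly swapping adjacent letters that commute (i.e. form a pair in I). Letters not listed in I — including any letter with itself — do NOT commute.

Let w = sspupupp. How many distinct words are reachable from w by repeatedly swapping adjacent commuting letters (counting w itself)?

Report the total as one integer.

28

#0=s has no predecessor
#1=s depends on [0:s]
#2=p has no predecessor
#3=u depends on [2:p]
#4=p depends on [3:u]
#5=u depends on [4:p]
#6=p depends on [5:u]
#7=p depends on [6:p]
sources: [0:s, 2:p]
N(rest) = Σ N(rest − s) over sources s of rest; N(one piece) = 1:
  size 1 → [1]=1  [7]=1
  size 2 → [0,1]=1  [1,7]=2  [6,7]=1
  size 3 → [0,1,7]=3  [1,6,7]=3  [5,6,7]=1
  size 4 → [0,1,6,7]=6  [1,5,6,7]=4  [4,5,6,7]=1
  size 5 → [0,1,5,6,7]=10  [1,4,5,6,7]=5  [3,4,5,6,7]=1
  size 6 → [0,1,4,5,6,7]=15  [1,3,4,5,6,7]=6  [2,3,4,5,6,7]=1
  first=0(s) contributes 7
  first=2(p) contributes 21
|[w]| = 28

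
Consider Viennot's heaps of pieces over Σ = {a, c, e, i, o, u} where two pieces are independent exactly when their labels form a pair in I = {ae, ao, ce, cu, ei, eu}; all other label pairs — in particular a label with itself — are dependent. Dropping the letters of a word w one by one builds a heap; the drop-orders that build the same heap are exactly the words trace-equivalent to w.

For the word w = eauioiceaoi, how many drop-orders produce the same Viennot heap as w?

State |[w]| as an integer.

28

drop 0:e onto floor
drop 1:a onto floor
drop 2:u onto {1:a}
drop 3:i onto {2:u}
drop 4:o onto {0:e, 3:i}
drop 5:i onto {4:o}
drop 6:c onto {5:i}
drop 7:e onto {4:o}
drop 8:a onto {6:c}
drop 9:o onto {6:c, 7:e}
drop 10:i onto {8:a, 9:o}
ground layer = {0:e, 1:a}
drop-orders for the pieces not yet dropped (sum over which currently-grounded one goes next):
  1 to go: {10} 1
  2 to go: {8,10} 1  {9,10} 1
  3 to go: {7,9,10} 1  {8,9,10} 2
  4 to go: {6,8,9,10} 2  {7,8,9,10} 3
  5 to go: {5,6,8,9,10} 2  {6,7,8,9,10} 5
  6 to go: {5,6,7,8,9,10} 7
  7 to go: {4,5,6,7,8,9,10} 7
  8 to go: {0,4,5,6,7,8,9,10} 7  {3,4,5,6,7,8,9,10} 7
  9 to go: {0,3,4,5,6,7,8,9,10} 14  {2,3,4,5,6,7,8,9,10} 7
  if 0:e drops first: 7 orders
  if 1:a drops first: 21 orders
heap linearizations: 28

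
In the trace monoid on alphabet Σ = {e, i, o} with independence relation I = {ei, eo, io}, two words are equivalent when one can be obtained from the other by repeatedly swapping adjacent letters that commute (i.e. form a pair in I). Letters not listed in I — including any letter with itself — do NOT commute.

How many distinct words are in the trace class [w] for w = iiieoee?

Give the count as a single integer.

0(i) covers ∅
1(i) covers 0:i
2(i) covers 1:i
3(e) covers ∅
4(o) covers ∅
5(e) covers 3:e
6(e) covers 5:e
floor of heap: 0:i, 3:e, 4:o
completions by unplaced set U, small U first (add the entries for U minus each lowest piece of U):
  |U|=1: {2}:1  {4}:1  {6}:1
  |U|=2: {1,2}:1  {2,4}:2  {2,6}:2  {4,6}:2  {5,6}:1
  |U|=3: {0,1,2}:1  {1,2,4}:3  {1,2,6}:3  {2,4,6}:6  {2,5,6}:3  {3,5,6}:1  {4,5,6}:3
  |U|=4: {0,1,2,4}:4  {0,1,2,6}:4  {1,2,4,6}:12  {1,2,5,6}:6  {2,3,5,6}:4  {2,4,5,6}:12  {3,4,5,6}:4
  |U|=5: {0,1,2,4,6}:20  {0,1,2,5,6}:10  {1,2,3,5,6}:10  {1,2,4,5,6}:30  {2,3,4,5,6}:20
  start at 0(i): 60
  start at 3(e): 60
  start at 4(o): 20
sum over floor = 140

140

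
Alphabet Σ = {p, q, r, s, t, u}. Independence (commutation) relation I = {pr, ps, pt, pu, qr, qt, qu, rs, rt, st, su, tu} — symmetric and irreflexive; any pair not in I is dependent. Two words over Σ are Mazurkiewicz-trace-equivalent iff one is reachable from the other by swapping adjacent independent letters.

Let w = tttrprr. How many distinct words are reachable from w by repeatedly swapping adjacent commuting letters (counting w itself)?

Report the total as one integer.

drop 0:t onto floor
drop 1:t onto {0:t}
drop 2:t onto {1:t}
drop 3:r onto floor
drop 4:p onto floor
drop 5:r onto {3:r}
drop 6:r onto {5:r}
ground layer = {0:t, 3:r, 4:p}
drop-orders for the pieces not yet dropped (sum over which currently-grounded one goes next):
  1 to go: {2} 1  {4} 1  {6} 1
  2 to go: {1,2} 1  {2,4} 2  {2,6} 2  {4,6} 2  {5,6} 1
  3 to go: {0,1,2} 1  {1,2,4} 3  {1,2,6} 3  {2,4,6} 6  {2,5,6} 3  {3,5,6} 1  {4,5,6} 3
  4 to go: {0,1,2,4} 4  {0,1,2,6} 4  {1,2,4,6} 12  {1,2,5,6} 6  {2,3,5,6} 4  {2,4,5,6} 12  {3,4,5,6} 4
  5 to go: {0,1,2,4,6} 20  {0,1,2,5,6} 10  {1,2,3,5,6} 10  {1,2,4,5,6} 30  {2,3,4,5,6} 20
  if 0:t drops first: 60 orders
  if 3:r drops first: 60 orders
  if 4:p drops first: 20 orders
heap linearizations: 140

140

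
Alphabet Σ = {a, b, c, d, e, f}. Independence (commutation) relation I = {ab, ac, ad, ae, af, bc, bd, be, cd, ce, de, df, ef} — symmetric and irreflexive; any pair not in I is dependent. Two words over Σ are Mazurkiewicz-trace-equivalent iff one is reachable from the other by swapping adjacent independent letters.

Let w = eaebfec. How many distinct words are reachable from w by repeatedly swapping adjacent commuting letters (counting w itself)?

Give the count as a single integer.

drop 0:e onto floor
drop 1:a onto floor
drop 2:e onto {0:e}
drop 3:b onto floor
drop 4:f onto {3:b}
drop 5:e onto {2:e}
drop 6:c onto {4:f}
ground layer = {0:e, 1:a, 3:b}
drop-orders for the pieces not yet dropped (sum over which currently-grounded one goes next):
  1 to go: {1} 1  {5} 1  {6} 1
  2 to go: {1,5} 2  {1,6} 2  {2,5} 1  {4,6} 1  {5,6} 2
  3 to go: {0,2,5} 1  {1,2,5} 3  {1,4,6} 3  {1,5,6} 6  {2,5,6} 3  {3,4,6} 1  {4,5,6} 3
  4 to go: {0,1,2,5} 4  {0,2,5,6} 4  {1,2,5,6} 12  {1,3,4,6} 4  {1,4,5,6} 12  {2,4,5,6} 6  {3,4,5,6} 4
  5 to go: {0,1,2,5,6} 20  {0,2,4,5,6} 10  {1,2,4,5,6} 30  {1,3,4,5,6} 20  {2,3,4,5,6} 10
  if 0:e drops first: 60 orders
  if 1:a drops first: 20 orders
  if 3:b drops first: 60 orders
heap linearizations: 140

140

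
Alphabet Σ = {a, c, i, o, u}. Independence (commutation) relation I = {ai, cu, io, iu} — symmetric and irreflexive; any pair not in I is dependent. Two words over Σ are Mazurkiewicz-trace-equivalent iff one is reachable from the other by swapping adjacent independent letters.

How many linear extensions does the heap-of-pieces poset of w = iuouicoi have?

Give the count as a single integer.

38

#0=i has no predecessor
#1=u has no predecessor
#2=o depends on [1:u]
#3=u depends on [2:o]
#4=i depends on [0:i]
#5=c depends on [2:o, 4:i]
#6=o depends on [3:u, 5:c]
#7=i depends on [5:c]
sources: [0:i, 1:u]
N(rest) = Σ N(rest − s) over sources s of rest; N(one piece) = 1:
  size 1 → [6]=1  [7]=1
  size 2 → [3,6]=1  [6,7]=2
  size 3 → [3,6,7]=3  [5,6,7]=2
  size 4 → [3,5,6,7]=5  [4,5,6,7]=2
  size 5 → [0,4,5,6,7]=2  [2,3,5,6,7]=5  [3,4,5,6,7]=7
  size 6 → [0,3,4,5,6,7]=9  [1,2,3,5,6,7]=5  [2,3,4,5,6,7]=12
  first=0(i) contributes 17
  first=1(u) contributes 21
|[w]| = 38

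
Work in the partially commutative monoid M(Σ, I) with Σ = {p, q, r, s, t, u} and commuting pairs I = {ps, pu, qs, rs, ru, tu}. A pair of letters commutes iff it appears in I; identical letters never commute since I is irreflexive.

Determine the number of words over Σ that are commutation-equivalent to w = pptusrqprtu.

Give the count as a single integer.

81

0(p) covers ∅
1(p) covers 0:p
2(t) covers 1:p
3(u) covers ∅
4(s) covers 2:t, 3:u
5(r) covers 2:t
6(q) covers 3:u, 5:r
7(p) covers 6:q
8(r) covers 7:p
9(t) covers 4:s, 8:r
10(u) covers 4:s, 6:q
floor of heap: 0:p, 3:u
completions by unplaced set U, small U first (add the entries for U minus each lowest piece of U):
  |U|=1: {9}:1  {10}:1
  |U|=2: {8,9}:1  {9,10}:2
  |U|=3: {4,9,10}:2  {7,8,9}:1  {8,9,10}:3
  |U|=4: {4,8,9,10}:5  {7,8,9,10}:4
  |U|=5: {4,7,8,9,10}:9  {6,7,8,9,10}:4
  |U|=6: {4,6,7,8,9,10}:13  {5,6,7,8,9,10}:4
  |U|=7: {3,4,6,7,8,9,10}:13  {4,5,6,7,8,9,10}:17
  |U|=8: {2,4,5,6,7,8,9,10}:17  {3,4,5,6,7,8,9,10}:30
  |U|=9: {1,2,4,5,6,7,8,9,10}:17  {2,3,4,5,6,7,8,9,10}:47
  start at 0(p): 64
  start at 3(u): 17
sum over floor = 81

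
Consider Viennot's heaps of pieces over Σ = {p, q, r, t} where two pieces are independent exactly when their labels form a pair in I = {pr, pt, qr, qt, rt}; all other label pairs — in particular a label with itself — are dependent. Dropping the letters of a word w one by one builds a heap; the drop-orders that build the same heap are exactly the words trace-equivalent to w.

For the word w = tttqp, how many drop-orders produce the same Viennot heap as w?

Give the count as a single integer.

0(t) covers ∅
1(t) covers 0:t
2(t) covers 1:t
3(q) covers ∅
4(p) covers 3:q
floor of heap: 0:t, 3:q
completions by unplaced set U, small U first (add the entries for U minus each lowest piece of U):
  |U|=1: {2}:1  {4}:1
  |U|=2: {1,2}:1  {2,4}:2  {3,4}:1
  |U|=3: {0,1,2}:1  {1,2,4}:3  {2,3,4}:3
  start at 0(t): 6
  start at 3(q): 4
sum over floor = 10

10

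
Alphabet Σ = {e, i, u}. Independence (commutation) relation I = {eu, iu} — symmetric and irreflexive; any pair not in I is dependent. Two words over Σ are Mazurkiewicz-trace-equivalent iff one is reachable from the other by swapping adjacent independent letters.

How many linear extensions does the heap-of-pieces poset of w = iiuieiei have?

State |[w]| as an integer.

0(i) covers ∅
1(i) covers 0:i
2(u) covers ∅
3(i) covers 1:i
4(e) covers 3:i
5(i) covers 4:e
6(e) covers 5:i
7(i) covers 6:e
floor of heap: 0:i, 2:u
completions by unplaced set U, small U first (add the entries for U minus each lowest piece of U):
  |U|=1: {2}:1  {7}:1
  |U|=2: {2,7}:2  {6,7}:1
  |U|=3: {2,6,7}:3  {5,6,7}:1
  |U|=4: {2,5,6,7}:4  {4,5,6,7}:1
  |U|=5: {2,4,5,6,7}:5  {3,4,5,6,7}:1
  |U|=6: {1,3,4,5,6,7}:1  {2,3,4,5,6,7}:6
  start at 0(i): 7
  start at 2(u): 1
sum over floor = 8

8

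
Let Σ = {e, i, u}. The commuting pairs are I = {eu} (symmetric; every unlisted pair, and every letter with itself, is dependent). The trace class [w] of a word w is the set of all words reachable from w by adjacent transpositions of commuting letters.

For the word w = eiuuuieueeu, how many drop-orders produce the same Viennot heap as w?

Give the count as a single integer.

drop 0:e onto floor
drop 1:i onto {0:e}
drop 2:u onto {1:i}
drop 3:u onto {2:u}
drop 4:u onto {3:u}
drop 5:i onto {4:u}
drop 6:e onto {5:i}
drop 7:u onto {5:i}
drop 8:e onto {6:e}
drop 9:e onto {8:e}
drop 10:u onto {7:u}
ground layer = {0:e}
drop-orders for the pieces not yet dropped (sum over which currently-grounded one goes next):
  1 to go: {9} 1  {10} 1
  2 to go: {7,10} 1  {8,9} 1  {9,10} 2
  3 to go: {6,8,9} 1  {7,9,10} 3  {8,9,10} 3
  4 to go: {6,8,9,10} 4  {7,8,9,10} 6
  5 to go: {6,7,8,9,10} 10
  6 to go: {5,6,7,8,9,10} 10
  7 to go: {4,5,6,7,8,9,10} 10
  8 to go: {3,4,5,6,7,8,9,10} 10
  9 to go: {2,3,4,5,6,7,8,9,10} 10
  if 0:e drops first: 10 orders

10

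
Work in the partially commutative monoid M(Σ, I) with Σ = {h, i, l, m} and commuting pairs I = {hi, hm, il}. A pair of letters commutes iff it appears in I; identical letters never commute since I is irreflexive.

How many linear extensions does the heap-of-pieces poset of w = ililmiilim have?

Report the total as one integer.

24

#0=i has no predecessor
#1=l has no predecessor
#2=i depends on [0:i]
#3=l depends on [1:l]
#4=m depends on [2:i, 3:l]
#5=i depends on [4:m]
#6=i depends on [5:i]
#7=l depends on [4:m]
#8=i depends on [6:i]
#9=m depends on [7:l, 8:i]
sources: [0:i, 1:l]
N(rest) = Σ N(rest − s) over sources s of rest; N(one piece) = 1:
  size 1 → [9]=1
  size 2 → [7,9]=1  [8,9]=1
  size 3 → [6,8,9]=1  [7,8,9]=2
  size 4 → [5,6,8,9]=1  [6,7,8,9]=3
  size 5 → [5,6,7,8,9]=4
  size 6 → [4,5,6,7,8,9]=4
  size 7 → [2,4,5,6,7,8,9]=4  [3,4,5,6,7,8,9]=4
  size 8 → [0,2,4,5,6,7,8,9]=4  [1,3,4,5,6,7,8,9]=4  [2,3,4,5,6,7,8,9]=8
  first=0(i) contributes 12
  first=1(l) contributes 12
|[w]| = 24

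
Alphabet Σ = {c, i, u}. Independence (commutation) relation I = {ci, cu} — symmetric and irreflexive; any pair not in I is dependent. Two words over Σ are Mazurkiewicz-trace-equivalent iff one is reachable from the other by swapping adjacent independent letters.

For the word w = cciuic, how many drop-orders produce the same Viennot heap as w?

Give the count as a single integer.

0(c) covers ∅
1(c) covers 0:c
2(i) covers ∅
3(u) covers 2:i
4(i) covers 3:u
5(c) covers 1:c
floor of heap: 0:c, 2:i
completions by unplaced set U, small U first (add the entries for U minus each lowest piece of U):
  |U|=1: {4}:1  {5}:1
  |U|=2: {1,5}:1  {3,4}:1  {4,5}:2
  |U|=3: {0,1,5}:1  {1,4,5}:3  {2,3,4}:1  {3,4,5}:3
  |U|=4: {0,1,4,5}:4  {1,3,4,5}:6  {2,3,4,5}:4
  start at 0(c): 10
  start at 2(i): 10
sum over floor = 20

20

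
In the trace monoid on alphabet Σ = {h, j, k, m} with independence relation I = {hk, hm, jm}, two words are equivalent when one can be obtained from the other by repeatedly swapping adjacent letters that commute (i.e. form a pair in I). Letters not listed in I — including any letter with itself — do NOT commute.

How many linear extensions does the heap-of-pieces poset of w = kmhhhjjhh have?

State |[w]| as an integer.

piece 0:k — minimal
piece 1:m rests on {0:k}
piece 2:h — minimal
piece 3:h rests on {2:h}
piece 4:h rests on {3:h}
piece 5:j rests on {0:k, 4:h}
piece 6:j rests on {5:j}
piece 7:h rests on {6:j}
piece 8:h rests on {7:h}
minimal pieces: {0:k, 2:h}
ways to finish when only these pieces remain (= sum over removing one remaining piece with nothing left below it):
  1 left: {1}→1  {8}→1
  2 left: {1,8}→2  {7,8}→1
  3 left: {1,7,8}→3  {6,7,8}→1
  4 left: {1,6,7,8}→4  {5,6,7,8}→1
  5 left: {1,5,6,7,8}→5  {4,5,6,7,8}→1
  6 left: {0,1,5,6,7,8}→5  {1,4,5,6,7,8}→6  {3,4,5,6,7,8}→1
  7 left: {0,1,4,5,6,7,8}→11  {1,3,4,5,6,7,8}→7  {2,3,4,5,6,7,8}→1
  placing 0:k first → 8 extensions
  placing 2:h first → 18 extensions
total linear extensions = 26

26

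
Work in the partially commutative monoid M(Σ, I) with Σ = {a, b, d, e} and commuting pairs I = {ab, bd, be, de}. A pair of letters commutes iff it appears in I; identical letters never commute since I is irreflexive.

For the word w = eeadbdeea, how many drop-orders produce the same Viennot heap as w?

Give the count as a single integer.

0(e) covers ∅
1(e) covers 0:e
2(a) covers 1:e
3(d) covers 2:a
4(b) covers ∅
5(d) covers 3:d
6(e) covers 2:a
7(e) covers 6:e
8(a) covers 5:d, 7:e
floor of heap: 0:e, 4:b
completions by unplaced set U, small U first (add the entries for U minus each lowest piece of U):
  |U|=1: {4}:1  {8}:1
  |U|=2: {4,8}:2  {5,8}:1  {7,8}:1
  |U|=3: {3,5,8}:1  {4,5,8}:3  {4,7,8}:3  {5,7,8}:2  {6,7,8}:1
  |U|=4: {3,4,5,8}:4  {3,5,7,8}:3  {4,5,7,8}:8  {4,6,7,8}:4  {5,6,7,8}:3
  |U|=5: {3,4,5,7,8}:15  {3,5,6,7,8}:6  {4,5,6,7,8}:15
  |U|=6: {2,3,5,6,7,8}:6  {3,4,5,6,7,8}:36
  |U|=7: {1,2,3,5,6,7,8}:6  {2,3,4,5,6,7,8}:42
  start at 0(e): 48
  start at 4(b): 6
sum over floor = 54

54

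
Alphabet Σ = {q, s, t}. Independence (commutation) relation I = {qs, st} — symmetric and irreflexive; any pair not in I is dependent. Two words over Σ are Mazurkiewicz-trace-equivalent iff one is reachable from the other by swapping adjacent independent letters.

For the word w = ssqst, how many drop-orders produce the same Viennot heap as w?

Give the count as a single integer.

10

piece 0:s — minimal
piece 1:s rests on {0:s}
piece 2:q — minimal
piece 3:s rests on {1:s}
piece 4:t rests on {2:q}
minimal pieces: {0:s, 2:q}
ways to finish when only these pieces remain (= sum over removing one remaining piece with nothing left below it):
  1 left: {3}→1  {4}→1
  2 left: {1,3}→1  {2,4}→1  {3,4}→2
  3 left: {0,1,3}→1  {1,3,4}→3  {2,3,4}→3
  placing 0:s first → 6 extensions
  placing 2:q first → 4 extensions
total linear extensions = 10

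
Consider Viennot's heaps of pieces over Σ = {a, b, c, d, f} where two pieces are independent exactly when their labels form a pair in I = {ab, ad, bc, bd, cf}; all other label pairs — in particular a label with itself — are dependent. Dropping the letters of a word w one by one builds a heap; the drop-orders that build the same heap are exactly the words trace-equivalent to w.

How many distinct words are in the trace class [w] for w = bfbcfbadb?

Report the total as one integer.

68

drop 0:b onto floor
drop 1:f onto {0:b}
drop 2:b onto {1:f}
drop 3:c onto floor
drop 4:f onto {2:b}
drop 5:b onto {4:f}
drop 6:a onto {3:c, 4:f}
drop 7:d onto {3:c, 4:f}
drop 8:b onto {5:b}
ground layer = {0:b, 3:c}
drop-orders for the pieces not yet dropped (sum over which currently-grounded one goes next):
  1 to go: {6} 1  {7} 1  {8} 1
  2 to go: {5,8} 1  {6,7} 2  {6,8} 2  {7,8} 2
  3 to go: {3,6,7} 2  {5,6,8} 3  {5,7,8} 3  {6,7,8} 6
  4 to go: {3,6,7,8} 8  {5,6,7,8} 12
  5 to go: {3,5,6,7,8} 20  {4,5,6,7,8} 12
  6 to go: {2,4,5,6,7,8} 12  {3,4,5,6,7,8} 32
  7 to go: {1,2,4,5,6,7,8} 12  {2,3,4,5,6,7,8} 44
  if 0:b drops first: 56 orders
  if 3:c drops first: 12 orders
heap linearizations: 68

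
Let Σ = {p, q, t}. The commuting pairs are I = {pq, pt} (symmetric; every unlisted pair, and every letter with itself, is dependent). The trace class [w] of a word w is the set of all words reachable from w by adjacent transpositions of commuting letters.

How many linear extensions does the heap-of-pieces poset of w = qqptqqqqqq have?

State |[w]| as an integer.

10

piece 0:q — minimal
piece 1:q rests on {0:q}
piece 2:p — minimal
piece 3:t rests on {1:q}
piece 4:q rests on {3:t}
piece 5:q rests on {4:q}
piece 6:q rests on {5:q}
piece 7:q rests on {6:q}
piece 8:q rests on {7:q}
piece 9:q rests on {8:q}
minimal pieces: {0:q, 2:p}
ways to finish when only these pieces remain (= sum over removing one remaining piece with nothing left below it):
  1 left: {2}→1  {9}→1
  2 left: {2,9}→2  {8,9}→1
  3 left: {2,8,9}→3  {7,8,9}→1
  4 left: {2,7,8,9}→4  {6,7,8,9}→1
  5 left: {2,6,7,8,9}→5  {5,6,7,8,9}→1
  6 left: {2,5,6,7,8,9}→6  {4,5,6,7,8,9}→1
  7 left: {2,4,5,6,7,8,9}→7  {3,4,5,6,7,8,9}→1
  8 left: {1,3,4,5,6,7,8,9}→1  {2,3,4,5,6,7,8,9}→8
  placing 0:q first → 9 extensions
  placing 2:p first → 1 extensions
total linear extensions = 10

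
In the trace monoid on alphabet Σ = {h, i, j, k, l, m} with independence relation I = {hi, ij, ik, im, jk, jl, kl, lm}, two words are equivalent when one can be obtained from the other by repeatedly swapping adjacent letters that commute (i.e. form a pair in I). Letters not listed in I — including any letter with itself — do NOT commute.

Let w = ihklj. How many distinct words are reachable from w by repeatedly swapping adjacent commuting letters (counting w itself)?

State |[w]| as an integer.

18

#0=i has no predecessor
#1=h has no predecessor
#2=k depends on [1:h]
#3=l depends on [0:i, 1:h]
#4=j depends on [1:h]
sources: [0:i, 1:h]
N(rest) = Σ N(rest − s) over sources s of rest; N(one piece) = 1:
  size 1 → [2]=1  [3]=1  [4]=1
  size 2 → [0,3]=1  [2,3]=2  [2,4]=2  [3,4]=2
  size 3 → [0,2,3]=3  [0,3,4]=3  [2,3,4]=6
  first=0(i) contributes 6
  first=1(h) contributes 12
|[w]| = 18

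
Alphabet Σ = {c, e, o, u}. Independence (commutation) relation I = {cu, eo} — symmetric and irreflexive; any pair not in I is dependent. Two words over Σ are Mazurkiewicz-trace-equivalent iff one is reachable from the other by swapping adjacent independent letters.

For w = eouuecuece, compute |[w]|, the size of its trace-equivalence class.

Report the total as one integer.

piece 0:e — minimal
piece 1:o — minimal
piece 2:u rests on {0:e, 1:o}
piece 3:u rests on {2:u}
piece 4:e rests on {3:u}
piece 5:c rests on {4:e}
piece 6:u rests on {4:e}
piece 7:e rests on {5:c, 6:u}
piece 8:c rests on {7:e}
piece 9:e rests on {8:c}
minimal pieces: {0:e, 1:o}
ways to finish when only these pieces remain (= sum over removing one remaining piece with nothing left below it):
  1 left: {9}→1
  2 left: {8,9}→1
  3 left: {7,8,9}→1
  4 left: {5,7,8,9}→1  {6,7,8,9}→1
  5 left: {5,6,7,8,9}→2
  6 left: {4,5,6,7,8,9}→2
  7 left: {3,4,5,6,7,8,9}→2
  8 left: {2,3,4,5,6,7,8,9}→2
  placing 0:e first → 2 extensions
  placing 1:o first → 2 extensions
total linear extensions = 4

4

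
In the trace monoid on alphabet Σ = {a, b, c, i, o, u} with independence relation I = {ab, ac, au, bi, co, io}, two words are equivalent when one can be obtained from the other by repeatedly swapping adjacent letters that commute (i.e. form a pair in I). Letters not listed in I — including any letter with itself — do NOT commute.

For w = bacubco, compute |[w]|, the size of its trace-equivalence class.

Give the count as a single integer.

0(b) covers ∅
1(a) covers ∅
2(c) covers 0:b
3(u) covers 2:c
4(b) covers 3:u
5(c) covers 4:b
6(o) covers 1:a, 4:b
floor of heap: 0:b, 1:a
completions by unplaced set U, small U first (add the entries for U minus each lowest piece of U):
  |U|=1: {5}:1  {6}:1
  |U|=2: {1,6}:1  {5,6}:2
  |U|=3: {1,5,6}:3  {4,5,6}:2
  |U|=4: {1,4,5,6}:5  {3,4,5,6}:2
  |U|=5: {1,3,4,5,6}:7  {2,3,4,5,6}:2
  start at 0(b): 9
  start at 1(a): 2
sum over floor = 11

11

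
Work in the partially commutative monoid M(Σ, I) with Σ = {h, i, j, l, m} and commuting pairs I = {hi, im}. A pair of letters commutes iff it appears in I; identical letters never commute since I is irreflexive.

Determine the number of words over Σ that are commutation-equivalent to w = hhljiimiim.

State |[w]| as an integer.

0(h) covers ∅
1(h) covers 0:h
2(l) covers 1:h
3(j) covers 2:l
4(i) covers 3:j
5(i) covers 4:i
6(m) covers 3:j
7(i) covers 5:i
8(i) covers 7:i
9(m) covers 6:m
floor of heap: 0:h
completions by unplaced set U, small U first (add the entries for U minus each lowest piece of U):
  |U|=1: {8}:1  {9}:1
  |U|=2: {6,9}:1  {7,8}:1  {8,9}:2
  |U|=3: {5,7,8}:1  {6,8,9}:3  {7,8,9}:3
  |U|=4: {4,5,7,8}:1  {5,7,8,9}:4  {6,7,8,9}:6
  |U|=5: {4,5,7,8,9}:5  {5,6,7,8,9}:10
  |U|=6: {4,5,6,7,8,9}:15
  |U|=7: {3,4,5,6,7,8,9}:15
  |U|=8: {2,3,4,5,6,7,8,9}:15
  start at 0(h): 15

15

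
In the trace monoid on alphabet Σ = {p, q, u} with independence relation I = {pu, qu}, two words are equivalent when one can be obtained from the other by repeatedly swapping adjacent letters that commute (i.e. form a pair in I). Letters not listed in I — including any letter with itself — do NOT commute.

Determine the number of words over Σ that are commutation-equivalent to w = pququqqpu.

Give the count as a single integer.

piece 0:p — minimal
piece 1:q rests on {0:p}
piece 2:u — minimal
piece 3:q rests on {1:q}
piece 4:u rests on {2:u}
piece 5:q rests on {3:q}
piece 6:q rests on {5:q}
piece 7:p rests on {6:q}
piece 8:u rests on {4:u}
minimal pieces: {0:p, 2:u}
ways to finish when only these pieces remain (= sum over removing one remaining piece with nothing left below it):
  1 left: {7}→1  {8}→1
  2 left: {4,8}→1  {6,7}→1  {7,8}→2
  3 left: {2,4,8}→1  {4,7,8}→3  {5,6,7}→1  {6,7,8}→3
  4 left: {2,4,7,8}→4  {3,5,6,7}→1  {4,6,7,8}→6  {5,6,7,8}→4
  5 left: {1,3,5,6,7}→1  {2,4,6,7,8}→10  {3,5,6,7,8}→5  {4,5,6,7,8}→10
  6 left: {0,1,3,5,6,7}→1  {1,3,5,6,7,8}→6  {2,4,5,6,7,8}→20  {3,4,5,6,7,8}→15
  7 left: {0,1,3,5,6,7,8}→7  {1,3,4,5,6,7,8}→21  {2,3,4,5,6,7,8}→35
  placing 0:p first → 56 extensions
  placing 2:u first → 28 extensions
total linear extensions = 84

84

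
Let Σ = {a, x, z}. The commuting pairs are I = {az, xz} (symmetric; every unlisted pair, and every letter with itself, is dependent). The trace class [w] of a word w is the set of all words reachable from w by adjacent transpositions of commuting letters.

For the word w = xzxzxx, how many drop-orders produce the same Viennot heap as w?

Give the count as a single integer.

15

drop 0:x onto floor
drop 1:z onto floor
drop 2:x onto {0:x}
drop 3:z onto {1:z}
drop 4:x onto {2:x}
drop 5:x onto {4:x}
ground layer = {0:x, 1:z}
drop-orders for the pieces not yet dropped (sum over which currently-grounded one goes next):
  1 to go: {3} 1  {5} 1
  2 to go: {1,3} 1  {3,5} 2  {4,5} 1
  3 to go: {1,3,5} 3  {2,4,5} 1  {3,4,5} 3
  4 to go: {0,2,4,5} 1  {1,3,4,5} 6  {2,3,4,5} 4
  if 0:x drops first: 10 orders
  if 1:z drops first: 5 orders
heap linearizations: 15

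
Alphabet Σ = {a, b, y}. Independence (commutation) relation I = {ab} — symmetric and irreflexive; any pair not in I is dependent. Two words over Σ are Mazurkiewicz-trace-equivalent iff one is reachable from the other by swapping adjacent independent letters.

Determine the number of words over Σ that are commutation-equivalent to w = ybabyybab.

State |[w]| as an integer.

piece 0:y — minimal
piece 1:b rests on {0:y}
piece 2:a rests on {0:y}
piece 3:b rests on {1:b}
piece 4:y rests on {2:a, 3:b}
piece 5:y rests on {4:y}
piece 6:b rests on {5:y}
piece 7:a rests on {5:y}
piece 8:b rests on {6:b}
minimal pieces: {0:y}
ways to finish when only these pieces remain (= sum over removing one remaining piece with nothing left below it):
  1 left: {7}→1  {8}→1
  2 left: {6,8}→1  {7,8}→2
  3 left: {6,7,8}→3
  4 left: {5,6,7,8}→3
  5 left: {4,5,6,7,8}→3
  6 left: {2,4,5,6,7,8}→3  {3,4,5,6,7,8}→3
  7 left: {1,3,4,5,6,7,8}→3  {2,3,4,5,6,7,8}→6
  placing 0:y first → 9 extensions

9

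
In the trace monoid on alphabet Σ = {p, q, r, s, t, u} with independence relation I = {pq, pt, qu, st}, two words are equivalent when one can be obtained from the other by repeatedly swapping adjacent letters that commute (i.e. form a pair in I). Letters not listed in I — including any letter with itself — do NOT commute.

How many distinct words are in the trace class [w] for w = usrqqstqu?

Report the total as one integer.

drop 0:u onto floor
drop 1:s onto {0:u}
drop 2:r onto {1:s}
drop 3:q onto {2:r}
drop 4:q onto {3:q}
drop 5:s onto {4:q}
drop 6:t onto {4:q}
drop 7:q onto {5:s, 6:t}
drop 8:u onto {5:s, 6:t}
ground layer = {0:u}
drop-orders for the pieces not yet dropped (sum over which currently-grounded one goes next):
  1 to go: {7} 1  {8} 1
  2 to go: {7,8} 2
  3 to go: {5,7,8} 2  {6,7,8} 2
  4 to go: {5,6,7,8} 4
  5 to go: {4,5,6,7,8} 4
  6 to go: {3,4,5,6,7,8} 4
  7 to go: {2,3,4,5,6,7,8} 4
  if 0:u drops first: 4 orders

4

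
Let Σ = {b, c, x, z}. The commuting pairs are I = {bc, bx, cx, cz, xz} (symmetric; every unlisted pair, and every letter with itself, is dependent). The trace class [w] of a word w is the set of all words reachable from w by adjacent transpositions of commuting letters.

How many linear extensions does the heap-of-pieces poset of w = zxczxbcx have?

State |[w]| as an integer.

560

#0=z has no predecessor
#1=x has no predecessor
#2=c has no predecessor
#3=z depends on [0:z]
#4=x depends on [1:x]
#5=b depends on [3:z]
#6=c depends on [2:c]
#7=x depends on [4:x]
sources: [0:z, 1:x, 2:c]
N(rest) = Σ N(rest − s) over sources s of rest; N(one piece) = 1:
  size 1 → [5]=1  [6]=1  [7]=1
  size 2 → [2,6]=1  [3,5]=1  [4,7]=1  [5,6]=2  [5,7]=2  [6,7]=2
  size 3 → [0,3,5]=1  [1,4,7]=1  [2,5,6]=3  [2,6,7]=3  [3,5,6]=3  [3,5,7]=3  [4,5,7]=3  [4,6,7]=3  [5,6,7]=6
  size 4 → [0,3,5,6]=4  [0,3,5,7]=4  [1,4,5,7]=4  [1,4,6,7]=4  [2,3,5,6]=6  [2,4,6,7]=6  [2,5,6,7]=12  [3,4,5,7]=6  [3,5,6,7]=12  [4,5,6,7]=12
  size 5 → [0,2,3,5,6]=10  [0,3,4,5,7]=10  [0,3,5,6,7]=20  [1,2,4,6,7]=10  [1,3,4,5,7]=10  [1,4,5,6,7]=20  [2,3,5,6,7]=30  [2,4,5,6,7]=30  [3,4,5,6,7]=30
  size 6 → [0,1,3,4,5,7]=20  [0,2,3,5,6,7]=60  [0,3,4,5,6,7]=60  [1,2,4,5,6,7]=60  [1,3,4,5,6,7]=60  [2,3,4,5,6,7]=90
  first=0(z) contributes 210
  first=1(x) contributes 210
  first=2(c) contributes 140
|[w]| = 560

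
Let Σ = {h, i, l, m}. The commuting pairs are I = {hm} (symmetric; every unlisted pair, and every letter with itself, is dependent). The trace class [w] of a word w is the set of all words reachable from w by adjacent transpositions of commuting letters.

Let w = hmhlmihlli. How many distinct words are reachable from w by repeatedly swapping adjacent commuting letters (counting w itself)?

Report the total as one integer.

piece 0:h — minimal
piece 1:m — minimal
piece 2:h rests on {0:h}
piece 3:l rests on {1:m, 2:h}
piece 4:m rests on {3:l}
piece 5:i rests on {4:m}
piece 6:h rests on {5:i}
piece 7:l rests on {6:h}
piece 8:l rests on {7:l}
piece 9:i rests on {8:l}
minimal pieces: {0:h, 1:m}
ways to finish when only these pieces remain (= sum over removing one remaining piece with nothing left below it):
  1 left: {9}→1
  2 left: {8,9}→1
  3 left: {7,8,9}→1
  4 left: {6,7,8,9}→1
  5 left: {5,6,7,8,9}→1
  6 left: {4,5,6,7,8,9}→1
  7 left: {3,4,5,6,7,8,9}→1
  8 left: {1,3,4,5,6,7,8,9}→1  {2,3,4,5,6,7,8,9}→1
  placing 0:h first → 2 extensions
  placing 1:m first → 1 extensions
total linear extensions = 3

3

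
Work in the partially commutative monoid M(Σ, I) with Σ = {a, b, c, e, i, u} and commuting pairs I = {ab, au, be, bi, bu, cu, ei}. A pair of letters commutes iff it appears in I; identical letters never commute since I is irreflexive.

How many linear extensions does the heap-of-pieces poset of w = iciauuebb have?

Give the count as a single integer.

63

drop 0:i onto floor
drop 1:c onto {0:i}
drop 2:i onto {1:c}
drop 3:a onto {2:i}
drop 4:u onto {2:i}
drop 5:u onto {4:u}
drop 6:e onto {3:a, 5:u}
drop 7:b onto {1:c}
drop 8:b onto {7:b}
ground layer = {0:i}
drop-orders for the pieces not yet dropped (sum over which currently-grounded one goes next):
  1 to go: {6} 1  {8} 1
  2 to go: {3,6} 1  {5,6} 1  {6,8} 2  {7,8} 1
  3 to go: {3,5,6} 2  {3,6,8} 3  {4,5,6} 1  {5,6,8} 3  {6,7,8} 3
  4 to go: {3,4,5,6} 3  {3,5,6,8} 8  {3,6,7,8} 6  {4,5,6,8} 4  {5,6,7,8} 6
  5 to go: {2,3,4,5,6} 3  {3,4,5,6,8} 15  {3,5,6,7,8} 20  {4,5,6,7,8} 10
  6 to go: {2,3,4,5,6,8} 18  {3,4,5,6,7,8} 45
  7 to go: {2,3,4,5,6,7,8} 63
  if 0:i drops first: 63 orders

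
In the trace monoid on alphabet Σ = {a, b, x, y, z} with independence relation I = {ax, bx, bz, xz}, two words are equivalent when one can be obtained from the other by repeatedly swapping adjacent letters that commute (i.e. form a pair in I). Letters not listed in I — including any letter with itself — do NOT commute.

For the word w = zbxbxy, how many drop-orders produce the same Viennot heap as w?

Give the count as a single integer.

#0=z has no predecessor
#1=b has no predecessor
#2=x has no predecessor
#3=b depends on [1:b]
#4=x depends on [2:x]
#5=y depends on [0:z, 3:b, 4:x]
sources: [0:z, 1:b, 2:x]
N(rest) = Σ N(rest − s) over sources s of rest; N(one piece) = 1:
  size 1 → [5]=1
  size 2 → [0,5]=1  [3,5]=1  [4,5]=1
  size 3 → [0,3,5]=2  [0,4,5]=2  [1,3,5]=1  [2,4,5]=1  [3,4,5]=2
  size 4 → [0,1,3,5]=3  [0,2,4,5]=3  [0,3,4,5]=6  [1,3,4,5]=3  [2,3,4,5]=3
  first=0(z) contributes 6
  first=1(b) contributes 12
  first=2(x) contributes 12
|[w]| = 30

30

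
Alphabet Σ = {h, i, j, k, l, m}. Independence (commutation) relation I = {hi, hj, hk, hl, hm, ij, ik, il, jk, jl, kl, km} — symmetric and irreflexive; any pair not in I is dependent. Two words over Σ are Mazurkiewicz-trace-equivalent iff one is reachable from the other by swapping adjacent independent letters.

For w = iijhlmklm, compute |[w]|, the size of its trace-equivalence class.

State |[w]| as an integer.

piece 0:i — minimal
piece 1:i rests on {0:i}
piece 2:j — minimal
piece 3:h — minimal
piece 4:l — minimal
piece 5:m rests on {1:i, 2:j, 4:l}
piece 6:k — minimal
piece 7:l rests on {5:m}
piece 8:m rests on {7:l}
minimal pieces: {0:i, 2:j, 3:h, 4:l, 6:k}
ways to finish when only these pieces remain (= sum over removing one remaining piece with nothing left below it):
  1 left: {3}→1  {6}→1  {8}→1
  2 left: {3,6}→2  {3,8}→2  {6,8}→2  {7,8}→1
  3 left: {3,6,8}→6  {3,7,8}→3  {5,7,8}→1  {6,7,8}→3
  4 left: {1,5,7,8}→1  {2,5,7,8}→1  {3,5,7,8}→4  {3,6,7,8}→12  {4,5,7,8}→1  {5,6,7,8}→4
  5 left: {0,1,5,7,8}→1  {1,2,5,7,8}→2  {1,3,5,7,8}→5  {1,4,5,7,8}→2  {1,5,6,7,8}→5  {2,3,5,7,8}→5  {2,4,5,7,8}→2  {2,5,6,7,8}→5  {3,4,5,7,8}→5  {3,5,6,7,8}→20  {4,5,6,7,8}→5
  6 left: {0,1,2,5,7,8}→3  {0,1,3,5,7,8}→6  {0,1,4,5,7,8}→3  {0,1,5,6,7,8}→6  {1,2,3,5,7,8}→12  {1,2,4,5,7,8}→6  {1,2,5,6,7,8}→12  {1,3,4,5,7,8}→12  {1,3,5,6,7,8}→30  {1,4,5,6,7,8}→12  {2,3,4,5,7,8}→12  {2,3,5,6,7,8}→30  {2,4,5,6,7,8}→12  {3,4,5,6,7,8}→30
  7 left: {0,1,2,3,5,7,8}→21  {0,1,2,4,5,7,8}→12  {0,1,2,5,6,7,8}→21  {0,1,3,4,5,7,8}→21  {0,1,3,5,6,7,8}→42  {0,1,4,5,6,7,8}→21  {1,2,3,4,5,7,8}→42  {1,2,3,5,6,7,8}→84  {1,2,4,5,6,7,8}→42  {1,3,4,5,6,7,8}→84  {2,3,4,5,6,7,8}→84
  placing 0:i first → 336 extensions
  placing 2:j first → 168 extensions
  placing 3:h first → 96 extensions
  placing 4:l first → 168 extensions
  placing 6:k first → 96 extensions
total linear extensions = 864

864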